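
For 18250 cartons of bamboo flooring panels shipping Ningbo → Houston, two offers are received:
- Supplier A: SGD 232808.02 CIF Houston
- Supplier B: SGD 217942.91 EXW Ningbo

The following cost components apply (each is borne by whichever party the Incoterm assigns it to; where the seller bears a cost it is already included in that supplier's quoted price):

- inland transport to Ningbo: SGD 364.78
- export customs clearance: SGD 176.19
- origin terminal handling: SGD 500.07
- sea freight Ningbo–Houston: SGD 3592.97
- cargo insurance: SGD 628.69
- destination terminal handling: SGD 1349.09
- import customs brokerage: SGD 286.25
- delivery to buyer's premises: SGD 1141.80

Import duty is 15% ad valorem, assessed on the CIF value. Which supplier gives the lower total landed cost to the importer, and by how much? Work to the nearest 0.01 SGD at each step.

Supplier B is cheaper by SGD 11042.77

Supplier A (CIF):
The CIF price already equals the CIF value: 232808.02
Import duty = 232808.02 × 15% = 34921.20
Buyer bears (A): 1349.09 + 286.25 + 1141.80 = 2777.14
Landed cost (A) = invoice 232808.02 + 2777.14 + duty 34921.20 = 270506.36
Supplier B (EXW):
CIF value = EXW price + inland to port + export clearance + origin terminal + freight + insurance = 217942.91 + 364.78 + 176.19 + 500.07 + 3592.97 + 628.69 = 223205.61
Import duty = 223205.61 × 15% = 33480.84
Buyer bears (B): 364.78 + 176.19 + 500.07 + 3592.97 + 628.69 + 1349.09 + 286.25 + 1141.80 = 8039.84
Landed cost (B) = invoice 217942.91 + 8039.84 + duty 33480.84 = 259463.59
Difference = |270506.36 − 259463.59| = 11042.77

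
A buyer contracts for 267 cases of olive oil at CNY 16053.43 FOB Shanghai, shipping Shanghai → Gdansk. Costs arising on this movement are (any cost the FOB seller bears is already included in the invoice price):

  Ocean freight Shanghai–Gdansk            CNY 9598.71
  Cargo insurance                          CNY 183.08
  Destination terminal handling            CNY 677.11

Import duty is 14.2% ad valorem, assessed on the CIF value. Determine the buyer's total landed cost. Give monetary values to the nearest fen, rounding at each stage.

Total landed cost: CNY 30180.93

FOB: the seller bears costs until goods are on board at the origin port; the buyer bears freight, insurance and all costs thereafter.
CIF value = FOB price + freight + insurance = 16053.43 + 9598.71 + 183.08 = 25835.22
Import duty = 25835.22 × 14.2% = 3668.60
Buyer bears: freight 9598.71 + insurance 183.08 + destination terminal 677.11 + duty 3668.60 = 14127.50
Landed cost = invoice 16053.43 + 14127.50 = 30180.93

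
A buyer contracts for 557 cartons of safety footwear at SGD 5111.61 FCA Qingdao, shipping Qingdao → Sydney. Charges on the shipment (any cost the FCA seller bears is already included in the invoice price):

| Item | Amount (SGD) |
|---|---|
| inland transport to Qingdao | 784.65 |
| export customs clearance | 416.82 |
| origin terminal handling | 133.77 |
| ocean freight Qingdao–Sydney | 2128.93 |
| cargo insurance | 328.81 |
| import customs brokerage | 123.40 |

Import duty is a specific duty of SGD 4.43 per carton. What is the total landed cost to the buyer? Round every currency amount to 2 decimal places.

FCA: the seller delivers export-cleared goods to the carrier; the buyer bears costs from that point.
Already in the invoice (seller's account under FCA): inland to port, export clearance — exclude.
CIF value = FCA price + origin terminal + freight + insurance = 5111.61 + 133.77 + 2128.93 + 328.81 = 7703.12
Import duty = 557 × 4.43 = 2467.51
Buyer bears: origin terminal 133.77 + freight 2128.93 + insurance 328.81 + brokerage 123.40 + duty 2467.51 = 5182.42
Landed cost = invoice 5111.61 + 5182.42 = 10294.03

Total landed cost: SGD 10294.03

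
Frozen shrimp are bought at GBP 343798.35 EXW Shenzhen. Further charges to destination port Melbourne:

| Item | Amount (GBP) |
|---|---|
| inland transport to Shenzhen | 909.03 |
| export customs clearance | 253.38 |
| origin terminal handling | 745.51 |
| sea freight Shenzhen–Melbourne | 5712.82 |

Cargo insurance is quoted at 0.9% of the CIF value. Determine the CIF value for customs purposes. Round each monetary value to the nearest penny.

Let C be the CIF value. C = EXW price + pre-shipment costs + freight + 0.9% × C
C − 0.9% × C = 343798.35 + 909.03 + 253.38 + 745.51 + 5712.82
0.991 × C = 351419.09
C = 351419.09 / 0.991 = 354610.59
Insurance premium = 0.9% × 354610.59 = 3191.50

CIF value: GBP 354610.59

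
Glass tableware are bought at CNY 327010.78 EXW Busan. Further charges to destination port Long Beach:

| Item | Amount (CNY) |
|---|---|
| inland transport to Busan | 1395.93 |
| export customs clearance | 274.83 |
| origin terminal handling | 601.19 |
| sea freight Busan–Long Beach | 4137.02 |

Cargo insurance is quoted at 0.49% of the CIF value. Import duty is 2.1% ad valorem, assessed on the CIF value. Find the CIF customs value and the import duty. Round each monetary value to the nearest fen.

Let C be the CIF value. C = EXW price + pre-shipment costs + freight + 0.49% × C
C − 0.49% × C = 327010.78 + 1395.93 + 274.83 + 601.19 + 4137.02
0.9951 × C = 333419.75
C = 333419.75 / 0.9951 = 335061.55
Insurance premium = 0.49% × 335061.55 = 1641.80
Import duty = 335061.55 × 2.1% = 7036.29

CIF value: CNY 335061.55; import duty: CNY 7036.29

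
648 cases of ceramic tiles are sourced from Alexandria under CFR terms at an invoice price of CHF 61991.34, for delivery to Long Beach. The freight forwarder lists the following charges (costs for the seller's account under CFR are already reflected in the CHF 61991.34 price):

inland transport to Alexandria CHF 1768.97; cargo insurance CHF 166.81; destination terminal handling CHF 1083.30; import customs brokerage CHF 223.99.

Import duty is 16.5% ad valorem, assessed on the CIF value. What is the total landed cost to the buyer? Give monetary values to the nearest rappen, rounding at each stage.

Total landed cost: CHF 73721.53

CFR: the seller pays costs through ocean freight to the destination port, but not insurance.
Already in the invoice (seller's account under CFR): inland to port — exclude.
CIF value = CFR price + insurance = 61991.34 + 166.81 = 62158.15
Import duty = 62158.15 × 16.5% = 10256.09
Buyer bears: insurance 166.81 + destination terminal 1083.30 + brokerage 223.99 + duty 10256.09 = 11730.19
Landed cost = invoice 61991.34 + 11730.19 = 73721.53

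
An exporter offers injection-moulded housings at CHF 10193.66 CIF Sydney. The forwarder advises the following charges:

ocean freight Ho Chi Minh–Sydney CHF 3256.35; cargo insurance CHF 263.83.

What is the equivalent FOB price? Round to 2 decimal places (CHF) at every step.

FOB price: CHF 6673.48

From CIF to FOB, the seller no longer bears: freight, insurance.
FOB price = 10193.66 − 3256.35 − 263.83 = 6673.48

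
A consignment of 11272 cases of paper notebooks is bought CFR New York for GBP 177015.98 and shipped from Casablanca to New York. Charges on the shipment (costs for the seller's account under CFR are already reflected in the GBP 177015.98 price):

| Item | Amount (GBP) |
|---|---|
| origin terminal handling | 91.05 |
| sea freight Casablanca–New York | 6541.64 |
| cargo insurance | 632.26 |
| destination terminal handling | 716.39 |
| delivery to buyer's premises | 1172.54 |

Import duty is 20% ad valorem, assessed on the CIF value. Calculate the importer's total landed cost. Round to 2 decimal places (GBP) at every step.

CFR: the seller pays costs through ocean freight to the destination port, but not insurance.
Already in the invoice (seller's account under CFR): origin terminal, freight — exclude.
CIF value = CFR price + insurance = 177015.98 + 632.26 = 177648.24
Import duty = 177648.24 × 20% = 35529.65
Buyer bears: insurance 632.26 + destination terminal 716.39 + delivery 1172.54 + duty 35529.65 = 38050.84
Landed cost = invoice 177015.98 + 38050.84 = 215066.82

Total landed cost: GBP 215066.82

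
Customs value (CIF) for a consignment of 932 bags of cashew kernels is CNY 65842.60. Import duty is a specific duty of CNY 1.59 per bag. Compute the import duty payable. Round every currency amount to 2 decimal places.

Import duty = 932 × 1.59 = 1481.88

Import duty: CNY 1481.88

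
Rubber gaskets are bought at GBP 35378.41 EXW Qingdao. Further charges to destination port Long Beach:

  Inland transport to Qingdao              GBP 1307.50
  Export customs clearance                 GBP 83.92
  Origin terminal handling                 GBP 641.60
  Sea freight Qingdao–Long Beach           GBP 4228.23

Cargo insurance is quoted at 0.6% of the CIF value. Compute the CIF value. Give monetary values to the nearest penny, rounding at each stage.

Let C be the CIF value. C = EXW price + pre-shipment costs + freight + 0.6% × C
C − 0.6% × C = 35378.41 + 1307.50 + 83.92 + 641.60 + 4228.23
0.994 × C = 41639.66
C = 41639.66 / 0.994 = 41891.01
Insurance premium = 0.6% × 41891.01 = 251.35

CIF value: GBP 41891.01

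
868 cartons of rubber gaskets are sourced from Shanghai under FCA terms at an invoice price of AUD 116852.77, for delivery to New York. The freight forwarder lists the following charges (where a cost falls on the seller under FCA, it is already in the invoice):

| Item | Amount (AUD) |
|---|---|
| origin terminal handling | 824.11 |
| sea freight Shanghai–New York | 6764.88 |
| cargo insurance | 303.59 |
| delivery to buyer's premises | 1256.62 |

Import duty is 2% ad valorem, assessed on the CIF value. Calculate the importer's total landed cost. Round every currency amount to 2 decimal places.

Total landed cost: AUD 128496.88

FCA: the seller delivers export-cleared goods to the carrier; the buyer bears costs from that point.
CIF value = FCA price + origin terminal + freight + insurance = 116852.77 + 824.11 + 6764.88 + 303.59 = 124745.35
Import duty = 124745.35 × 2% = 2494.91
Buyer bears: origin terminal 824.11 + freight 6764.88 + insurance 303.59 + delivery 1256.62 + duty 2494.91 = 11644.11
Landed cost = invoice 116852.77 + 11644.11 = 128496.88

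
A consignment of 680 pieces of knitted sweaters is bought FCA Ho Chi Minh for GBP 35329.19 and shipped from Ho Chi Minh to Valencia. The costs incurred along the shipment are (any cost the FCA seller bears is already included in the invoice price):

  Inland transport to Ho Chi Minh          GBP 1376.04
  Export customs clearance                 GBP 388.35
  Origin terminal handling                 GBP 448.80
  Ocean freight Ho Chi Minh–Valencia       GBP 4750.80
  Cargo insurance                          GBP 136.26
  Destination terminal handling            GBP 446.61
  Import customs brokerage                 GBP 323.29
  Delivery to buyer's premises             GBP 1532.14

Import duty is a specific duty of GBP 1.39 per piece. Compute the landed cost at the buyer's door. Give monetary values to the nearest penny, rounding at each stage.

Total landed cost: GBP 43912.29

FCA: the seller delivers export-cleared goods to the carrier; the buyer bears costs from that point.
Already in the invoice (seller's account under FCA): inland to port, export clearance — exclude.
CIF value = FCA price + origin terminal + freight + insurance = 35329.19 + 448.80 + 4750.80 + 136.26 = 40665.05
Import duty = 680 × 1.39 = 945.20
Buyer bears: origin terminal 448.80 + freight 4750.80 + insurance 136.26 + destination terminal 446.61 + brokerage 323.29 + delivery 1532.14 + duty 945.20 = 8583.10
Landed cost = invoice 35329.19 + 8583.10 = 43912.29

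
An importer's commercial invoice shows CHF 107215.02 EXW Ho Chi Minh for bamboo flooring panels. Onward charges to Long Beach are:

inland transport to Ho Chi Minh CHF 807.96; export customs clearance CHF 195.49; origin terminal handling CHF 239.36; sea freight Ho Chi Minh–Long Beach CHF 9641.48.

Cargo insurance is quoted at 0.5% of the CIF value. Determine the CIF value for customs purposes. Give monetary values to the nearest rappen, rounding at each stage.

Let C be the CIF value. C = EXW price + pre-shipment costs + freight + 0.5% × C
C − 0.5% × C = 107215.02 + 807.96 + 195.49 + 239.36 + 9641.48
0.995 × C = 118099.31
C = 118099.31 / 0.995 = 118692.77
Insurance premium = 0.5% × 118692.77 = 593.46

CIF value: CHF 118692.77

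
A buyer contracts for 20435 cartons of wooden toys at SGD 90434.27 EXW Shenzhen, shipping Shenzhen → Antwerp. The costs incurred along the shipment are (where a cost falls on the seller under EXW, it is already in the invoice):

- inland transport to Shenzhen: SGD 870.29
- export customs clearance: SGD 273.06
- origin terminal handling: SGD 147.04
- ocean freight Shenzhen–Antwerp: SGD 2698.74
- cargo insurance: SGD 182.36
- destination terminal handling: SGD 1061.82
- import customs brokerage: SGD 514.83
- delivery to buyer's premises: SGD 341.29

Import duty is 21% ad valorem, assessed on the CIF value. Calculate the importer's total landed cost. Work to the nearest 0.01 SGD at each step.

Total landed cost: SGD 116390.91

EXW: the seller makes goods available at their premises; the buyer bears all onward costs.
CIF value = EXW price + inland to port + export clearance + origin terminal + freight + insurance = 90434.27 + 870.29 + 273.06 + 147.04 + 2698.74 + 182.36 = 94605.76
Import duty = 94605.76 × 21% = 19867.21
Buyer bears: inland to port 870.29 + export clearance 273.06 + origin terminal 147.04 + freight 2698.74 + insurance 182.36 + destination terminal 1061.82 + brokerage 514.83 + delivery 341.29 + duty 19867.21 = 25956.64
Landed cost = invoice 90434.27 + 25956.64 = 116390.91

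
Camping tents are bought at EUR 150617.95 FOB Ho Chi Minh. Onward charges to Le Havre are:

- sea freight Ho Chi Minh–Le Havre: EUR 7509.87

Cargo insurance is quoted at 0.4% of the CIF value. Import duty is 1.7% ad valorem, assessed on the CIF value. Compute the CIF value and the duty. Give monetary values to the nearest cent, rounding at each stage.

Let C be the CIF value. C = FOB price + freight + 0.4% × C
C − 0.4% × C = 150617.95 + 7509.87
0.996 × C = 158127.82
C = 158127.82 / 0.996 = 158762.87
Insurance premium = 0.4% × 158762.87 = 635.05
Import duty = 158762.87 × 1.7% = 2698.97

CIF value: EUR 158762.87; import duty: EUR 2698.97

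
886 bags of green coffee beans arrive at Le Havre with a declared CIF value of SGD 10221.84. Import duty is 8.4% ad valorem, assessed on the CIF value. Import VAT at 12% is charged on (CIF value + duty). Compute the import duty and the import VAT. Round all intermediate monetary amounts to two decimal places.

Import duty = 10221.84 × 8.4% = 858.63
VAT base = CIF + duty = 10221.84 + 858.63 = 11080.47
Import VAT = 11080.47 × 12% = 1329.66

Import duty: SGD 858.63; import VAT: SGD 1329.66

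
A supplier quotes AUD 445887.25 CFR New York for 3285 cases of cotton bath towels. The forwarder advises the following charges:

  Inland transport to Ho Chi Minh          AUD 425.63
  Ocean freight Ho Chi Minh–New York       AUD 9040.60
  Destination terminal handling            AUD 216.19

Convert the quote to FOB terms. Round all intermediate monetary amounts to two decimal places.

Not relevant to the conversion: inland to port — on the seller under both CFR and FOB; already in the CFR price and stays in the FOB price. destination terminal — on the buyer under both terms; not part of either seller's price.
From CFR to FOB, the seller no longer bears: freight.
FOB price = 445887.25 − 9040.60 = 436846.65

FOB price: AUD 436846.65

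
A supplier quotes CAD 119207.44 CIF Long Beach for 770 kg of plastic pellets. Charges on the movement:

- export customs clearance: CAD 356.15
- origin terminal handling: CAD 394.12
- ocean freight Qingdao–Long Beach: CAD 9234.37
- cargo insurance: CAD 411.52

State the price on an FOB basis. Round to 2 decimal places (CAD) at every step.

Not relevant to the conversion: origin terminal, export clearance — on the seller under both CIF and FOB; already in the CIF price and stays in the FOB price.
From CIF to FOB, the seller no longer bears: freight, insurance.
FOB price = 119207.44 − 9234.37 − 411.52 = 109561.55

FOB price: CAD 109561.55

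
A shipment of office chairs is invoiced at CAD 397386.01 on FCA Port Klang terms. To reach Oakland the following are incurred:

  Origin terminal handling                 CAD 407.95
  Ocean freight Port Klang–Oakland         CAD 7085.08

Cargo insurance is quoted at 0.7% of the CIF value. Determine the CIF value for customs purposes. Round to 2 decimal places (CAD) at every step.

Let C be the CIF value. C = FCA price + pre-shipment costs + freight + 0.7% × C
C − 0.7% × C = 397386.01 + 407.95 + 7085.08
0.993 × C = 404879.04
C = 404879.04 / 0.993 = 407733.17
Insurance premium = 0.7% × 407733.17 = 2854.13

CIF value: CAD 407733.17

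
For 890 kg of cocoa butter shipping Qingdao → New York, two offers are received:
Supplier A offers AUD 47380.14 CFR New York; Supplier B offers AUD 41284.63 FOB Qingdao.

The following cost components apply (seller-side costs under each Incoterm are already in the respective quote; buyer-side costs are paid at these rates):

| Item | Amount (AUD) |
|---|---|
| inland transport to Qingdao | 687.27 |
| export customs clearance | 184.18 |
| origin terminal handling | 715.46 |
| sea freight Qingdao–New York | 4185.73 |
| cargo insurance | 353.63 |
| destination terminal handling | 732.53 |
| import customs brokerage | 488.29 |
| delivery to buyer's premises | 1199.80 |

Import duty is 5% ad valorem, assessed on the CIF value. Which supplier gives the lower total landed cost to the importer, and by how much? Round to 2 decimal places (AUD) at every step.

Supplier A (CFR):
CIF value = CFR price + insurance = 47380.14 + 353.63 = 47733.77
Import duty = 47733.77 × 5% = 2386.69
Buyer bears (A): 353.63 + 732.53 + 488.29 + 1199.80 = 2774.25
Landed cost (A) = invoice 47380.14 + 2774.25 + duty 2386.69 = 52541.08
Supplier B (FOB):
CIF value = FOB price + freight + insurance = 41284.63 + 4185.73 + 353.63 = 45823.99
Import duty = 45823.99 × 5% = 2291.20
Buyer bears (B): 4185.73 + 353.63 + 732.53 + 488.29 + 1199.80 = 6959.98
Landed cost (B) = invoice 41284.63 + 6959.98 + duty 2291.20 = 50535.81
Difference = |52541.08 − 50535.81| = 2005.27

Supplier B is cheaper by AUD 2005.27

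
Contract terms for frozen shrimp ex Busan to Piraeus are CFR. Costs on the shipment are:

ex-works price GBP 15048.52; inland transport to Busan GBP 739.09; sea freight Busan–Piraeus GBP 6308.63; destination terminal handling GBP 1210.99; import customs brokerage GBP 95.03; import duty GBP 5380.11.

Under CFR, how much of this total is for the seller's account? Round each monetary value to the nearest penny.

CFR: the seller pays costs through ocean freight to the destination port, but not insurance.
Seller's account: goods 15048.52 + inland to port 739.09 + freight 6308.63 = 22096.24
Buyer's account: destination terminal 1210.99 + brokerage 95.03 + duty 5380.11 = 6686.13

Seller's account: GBP 22096.24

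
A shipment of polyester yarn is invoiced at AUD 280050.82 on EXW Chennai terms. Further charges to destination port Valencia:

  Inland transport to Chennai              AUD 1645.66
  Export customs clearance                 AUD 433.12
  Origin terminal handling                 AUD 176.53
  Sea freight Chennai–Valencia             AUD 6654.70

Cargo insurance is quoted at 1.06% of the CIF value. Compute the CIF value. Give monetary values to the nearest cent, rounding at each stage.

CIF value: AUD 292056.63

Let C be the CIF value. C = EXW price + pre-shipment costs + freight + 1.06% × C
C − 1.06% × C = 280050.82 + 1645.66 + 433.12 + 176.53 + 6654.70
0.9894 × C = 288960.83
C = 288960.83 / 0.9894 = 292056.63
Insurance premium = 1.06% × 292056.63 = 3095.80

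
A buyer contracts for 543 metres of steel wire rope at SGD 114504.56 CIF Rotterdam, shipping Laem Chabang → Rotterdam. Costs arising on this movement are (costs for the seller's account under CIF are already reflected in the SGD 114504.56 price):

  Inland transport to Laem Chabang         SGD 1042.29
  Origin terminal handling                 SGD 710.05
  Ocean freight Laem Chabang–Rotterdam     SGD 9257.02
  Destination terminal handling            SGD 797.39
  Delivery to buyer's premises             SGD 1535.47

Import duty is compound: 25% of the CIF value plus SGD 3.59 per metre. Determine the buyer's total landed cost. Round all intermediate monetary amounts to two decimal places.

Total landed cost: SGD 147412.93

CIF: the seller pays costs through ocean freight and marine insurance to the destination port.
Already in the invoice (seller's account under CIF): inland to port, origin terminal, freight — exclude.
The CIF price already equals the CIF value: 114504.56
Ad valorem component: 114504.56 × 25% = 28626.14
Specific component: 543 × 3.59 = 1949.37
Import duty = 28626.14 + 1949.37 = 30575.51
Buyer bears: destination terminal 797.39 + delivery 1535.47 + duty 30575.51 = 32908.37
Landed cost = invoice 114504.56 + 32908.37 = 147412.93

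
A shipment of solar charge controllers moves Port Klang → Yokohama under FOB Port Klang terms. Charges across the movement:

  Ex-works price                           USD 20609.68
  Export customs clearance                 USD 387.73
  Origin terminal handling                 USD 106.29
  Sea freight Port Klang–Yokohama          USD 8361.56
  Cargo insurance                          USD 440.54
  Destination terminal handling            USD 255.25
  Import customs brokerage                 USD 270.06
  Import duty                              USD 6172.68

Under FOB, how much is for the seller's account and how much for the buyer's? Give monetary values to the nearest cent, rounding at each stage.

FOB: the seller bears costs until goods are on board at the origin port; the buyer bears freight, insurance and all costs thereafter.
Seller's account: goods 20609.68 + export clearance 387.73 + origin terminal 106.29 = 21103.70
Buyer's account: freight 8361.56 + insurance 440.54 + destination terminal 255.25 + brokerage 270.06 + duty 6172.68 = 15500.09

Seller: USD 21103.70; buyer: USD 15500.09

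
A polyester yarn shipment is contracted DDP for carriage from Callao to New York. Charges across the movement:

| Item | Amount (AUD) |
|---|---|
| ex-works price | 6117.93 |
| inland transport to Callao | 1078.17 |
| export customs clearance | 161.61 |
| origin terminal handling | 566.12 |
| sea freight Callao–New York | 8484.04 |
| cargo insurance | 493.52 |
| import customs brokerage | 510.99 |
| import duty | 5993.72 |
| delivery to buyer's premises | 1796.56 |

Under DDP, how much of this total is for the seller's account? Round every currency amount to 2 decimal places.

DDP: the seller bears all costs including import duty.
Seller's account: goods 6117.93 + inland to port 1078.17 + export clearance 161.61 + origin terminal 566.12 + freight 8484.04 + insurance 493.52 + brokerage 510.99 + duty 5993.72 + delivery 1796.56 = 25202.66
Buyer's account: 0.00

Seller's account: AUD 25202.66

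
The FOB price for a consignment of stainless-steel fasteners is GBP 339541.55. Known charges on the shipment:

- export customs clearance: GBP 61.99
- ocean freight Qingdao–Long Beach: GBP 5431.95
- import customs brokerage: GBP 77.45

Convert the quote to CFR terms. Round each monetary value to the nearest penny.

Not relevant to the conversion: export clearance — on the seller under both FOB and CFR; already in the FOB price and stays in the CFR price. brokerage — on the buyer under both terms; not part of either seller's price.
From FOB to CFR, the seller additionally bears: freight.
CFR price = 339541.55 + 5431.95 = 344973.50

CFR price: GBP 344973.50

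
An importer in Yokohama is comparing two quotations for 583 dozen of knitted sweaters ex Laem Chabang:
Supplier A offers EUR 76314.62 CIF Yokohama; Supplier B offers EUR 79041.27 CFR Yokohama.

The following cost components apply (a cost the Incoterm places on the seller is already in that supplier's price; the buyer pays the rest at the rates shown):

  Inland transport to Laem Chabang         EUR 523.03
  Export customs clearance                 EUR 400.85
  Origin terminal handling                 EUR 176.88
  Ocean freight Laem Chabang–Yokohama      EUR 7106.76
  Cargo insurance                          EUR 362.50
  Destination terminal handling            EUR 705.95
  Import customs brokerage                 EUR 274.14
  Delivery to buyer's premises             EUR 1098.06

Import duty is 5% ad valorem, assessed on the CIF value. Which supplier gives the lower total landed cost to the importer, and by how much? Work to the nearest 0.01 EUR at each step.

Supplier A (CIF):
The CIF price already equals the CIF value: 76314.62
Import duty = 76314.62 × 5% = 3815.73
Buyer bears (A): 705.95 + 274.14 + 1098.06 = 2078.15
Landed cost (A) = invoice 76314.62 + 2078.15 + duty 3815.73 = 82208.50
Supplier B (CFR):
CIF value = CFR price + insurance = 79041.27 + 362.50 = 79403.77
Import duty = 79403.77 × 5% = 3970.19
Buyer bears (B): 362.50 + 705.95 + 274.14 + 1098.06 = 2440.65
Landed cost (B) = invoice 79041.27 + 2440.65 + duty 3970.19 = 85452.11
Difference = |82208.50 − 85452.11| = 3243.61

Supplier A is cheaper by EUR 3243.61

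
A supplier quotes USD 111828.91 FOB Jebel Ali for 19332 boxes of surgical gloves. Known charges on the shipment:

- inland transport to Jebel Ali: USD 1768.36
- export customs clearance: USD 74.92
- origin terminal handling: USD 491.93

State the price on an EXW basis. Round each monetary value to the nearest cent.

From FOB to EXW, the seller no longer bears: inland to port, export clearance, origin terminal.
EXW price = 111828.91 − 1768.36 − 74.92 − 491.93 = 109493.70

EXW price: USD 109493.70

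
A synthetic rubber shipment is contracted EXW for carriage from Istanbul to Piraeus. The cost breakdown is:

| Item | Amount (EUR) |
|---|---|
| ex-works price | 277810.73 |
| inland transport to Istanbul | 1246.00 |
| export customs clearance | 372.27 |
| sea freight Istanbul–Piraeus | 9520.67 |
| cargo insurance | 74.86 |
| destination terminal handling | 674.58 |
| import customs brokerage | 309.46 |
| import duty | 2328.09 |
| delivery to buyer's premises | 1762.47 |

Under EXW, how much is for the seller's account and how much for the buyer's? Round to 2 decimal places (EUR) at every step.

EXW: the seller makes goods available at their premises; the buyer bears all onward costs.
Seller's account: goods 277810.73 = 277810.73
Buyer's account: inland to port 1246.00 + export clearance 372.27 + freight 9520.67 + insurance 74.86 + destination terminal 674.58 + brokerage 309.46 + duty 2328.09 + delivery 1762.47 = 16288.40

Seller: EUR 277810.73; buyer: EUR 16288.40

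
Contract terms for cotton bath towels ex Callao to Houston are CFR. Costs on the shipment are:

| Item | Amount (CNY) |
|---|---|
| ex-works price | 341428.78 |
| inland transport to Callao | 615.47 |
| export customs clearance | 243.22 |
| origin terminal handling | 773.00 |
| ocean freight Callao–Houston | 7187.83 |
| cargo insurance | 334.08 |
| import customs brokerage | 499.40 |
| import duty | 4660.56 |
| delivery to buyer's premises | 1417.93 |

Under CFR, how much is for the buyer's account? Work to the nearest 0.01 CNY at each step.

CFR: the seller pays costs through ocean freight to the destination port, but not insurance.
Seller's account: goods 341428.78 + inland to port 615.47 + export clearance 243.22 + origin terminal 773.00 + freight 7187.83 = 350248.30
Buyer's account: insurance 334.08 + brokerage 499.40 + duty 4660.56 + delivery 1417.93 = 6911.97

Buyer's account: CNY 6911.97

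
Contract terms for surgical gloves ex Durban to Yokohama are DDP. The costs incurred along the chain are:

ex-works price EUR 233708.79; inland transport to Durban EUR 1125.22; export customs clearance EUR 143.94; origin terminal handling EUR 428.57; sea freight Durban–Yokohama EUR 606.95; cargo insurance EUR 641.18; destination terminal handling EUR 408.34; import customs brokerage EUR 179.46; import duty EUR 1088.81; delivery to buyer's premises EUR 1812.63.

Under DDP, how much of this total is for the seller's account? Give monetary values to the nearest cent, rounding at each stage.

DDP: the seller bears all costs including import duty.
Seller's account: goods 233708.79 + inland to port 1125.22 + export clearance 143.94 + origin terminal 428.57 + freight 606.95 + insurance 641.18 + destination terminal 408.34 + brokerage 179.46 + duty 1088.81 + delivery 1812.63 = 240143.89
Buyer's account: 0.00

Seller's account: EUR 240143.89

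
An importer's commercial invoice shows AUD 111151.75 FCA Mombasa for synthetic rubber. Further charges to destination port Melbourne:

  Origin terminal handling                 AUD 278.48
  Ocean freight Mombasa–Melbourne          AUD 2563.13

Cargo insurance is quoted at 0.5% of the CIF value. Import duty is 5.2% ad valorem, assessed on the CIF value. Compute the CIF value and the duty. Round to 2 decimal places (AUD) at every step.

Let C be the CIF value. C = FCA price + pre-shipment costs + freight + 0.5% × C
C − 0.5% × C = 111151.75 + 278.48 + 2563.13
0.995 × C = 113993.36
C = 113993.36 / 0.995 = 114566.19
Insurance premium = 0.5% × 114566.19 = 572.83
Import duty = 114566.19 × 5.2% = 5957.44

CIF value: AUD 114566.19; import duty: AUD 5957.44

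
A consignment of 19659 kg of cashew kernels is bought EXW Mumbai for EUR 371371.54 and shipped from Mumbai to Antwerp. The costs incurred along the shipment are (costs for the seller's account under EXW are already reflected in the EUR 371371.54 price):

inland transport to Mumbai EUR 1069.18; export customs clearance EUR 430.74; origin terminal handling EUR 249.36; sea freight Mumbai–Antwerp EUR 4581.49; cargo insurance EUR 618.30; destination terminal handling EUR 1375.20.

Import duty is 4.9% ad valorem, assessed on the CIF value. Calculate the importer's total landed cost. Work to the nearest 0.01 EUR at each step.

Total landed cost: EUR 398233.52

EXW: the seller makes goods available at their premises; the buyer bears all onward costs.
CIF value = EXW price + inland to port + export clearance + origin terminal + freight + insurance = 371371.54 + 1069.18 + 430.74 + 249.36 + 4581.49 + 618.30 = 378320.61
Import duty = 378320.61 × 4.9% = 18537.71
Buyer bears: inland to port 1069.18 + export clearance 430.74 + origin terminal 249.36 + freight 4581.49 + insurance 618.30 + destination terminal 1375.20 + duty 18537.71 = 26861.98
Landed cost = invoice 371371.54 + 26861.98 = 398233.52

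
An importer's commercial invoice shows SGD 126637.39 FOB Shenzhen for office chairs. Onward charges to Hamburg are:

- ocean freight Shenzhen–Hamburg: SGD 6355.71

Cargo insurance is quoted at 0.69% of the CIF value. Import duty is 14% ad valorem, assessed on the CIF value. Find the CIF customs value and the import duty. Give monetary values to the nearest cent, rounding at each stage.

Let C be the CIF value. C = FOB price + freight + 0.69% × C
C − 0.69% × C = 126637.39 + 6355.71
0.9931 × C = 132993.10
C = 132993.10 / 0.9931 = 133917.13
Insurance premium = 0.69% × 133917.13 = 924.03
Import duty = 133917.13 × 14% = 18748.40

CIF value: SGD 133917.13; import duty: SGD 18748.40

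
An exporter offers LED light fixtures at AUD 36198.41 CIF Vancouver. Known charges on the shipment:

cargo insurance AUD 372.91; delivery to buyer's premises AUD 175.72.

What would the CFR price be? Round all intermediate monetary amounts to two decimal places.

CFR price: AUD 35825.50

Not relevant to the conversion: delivery — on the buyer under both terms; not part of either seller's price.
From CIF to CFR, the seller no longer bears: insurance.
CFR price = 36198.41 − 372.91 = 35825.50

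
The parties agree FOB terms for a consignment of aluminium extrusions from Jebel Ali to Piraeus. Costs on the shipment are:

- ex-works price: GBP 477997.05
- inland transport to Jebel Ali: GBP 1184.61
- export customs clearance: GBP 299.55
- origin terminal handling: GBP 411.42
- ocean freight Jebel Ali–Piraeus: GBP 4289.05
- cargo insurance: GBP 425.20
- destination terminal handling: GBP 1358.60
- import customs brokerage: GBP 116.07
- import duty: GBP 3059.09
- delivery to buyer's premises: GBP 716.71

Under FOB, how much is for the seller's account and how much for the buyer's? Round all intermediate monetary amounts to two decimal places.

Seller: GBP 479892.63; buyer: GBP 9964.72

FOB: the seller bears costs until goods are on board at the origin port; the buyer bears freight, insurance and all costs thereafter.
Seller's account: goods 477997.05 + inland to port 1184.61 + export clearance 299.55 + origin terminal 411.42 = 479892.63
Buyer's account: freight 4289.05 + insurance 425.20 + destination terminal 1358.60 + brokerage 116.07 + duty 3059.09 + delivery 716.71 = 9964.72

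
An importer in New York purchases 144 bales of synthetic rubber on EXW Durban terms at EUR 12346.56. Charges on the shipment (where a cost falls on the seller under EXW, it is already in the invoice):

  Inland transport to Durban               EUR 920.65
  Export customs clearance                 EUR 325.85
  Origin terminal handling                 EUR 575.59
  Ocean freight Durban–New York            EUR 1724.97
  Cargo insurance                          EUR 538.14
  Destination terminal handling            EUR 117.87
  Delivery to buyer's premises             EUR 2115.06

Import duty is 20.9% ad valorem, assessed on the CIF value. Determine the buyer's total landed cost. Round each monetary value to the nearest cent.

Total landed cost: EUR 22098.93

EXW: the seller makes goods available at their premises; the buyer bears all onward costs.
CIF value = EXW price + inland to port + export clearance + origin terminal + freight + insurance = 12346.56 + 920.65 + 325.85 + 575.59 + 1724.97 + 538.14 = 16431.76
Import duty = 16431.76 × 20.9% = 3434.24
Buyer bears: inland to port 920.65 + export clearance 325.85 + origin terminal 575.59 + freight 1724.97 + insurance 538.14 + destination terminal 117.87 + delivery 2115.06 + duty 3434.24 = 9752.37
Landed cost = invoice 12346.56 + 9752.37 = 22098.93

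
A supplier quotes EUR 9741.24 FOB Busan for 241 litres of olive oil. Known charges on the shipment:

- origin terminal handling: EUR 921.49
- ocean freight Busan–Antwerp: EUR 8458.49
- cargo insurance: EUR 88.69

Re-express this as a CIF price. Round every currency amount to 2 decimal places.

Not relevant to the conversion: origin terminal — on the seller under both FOB and CIF; already in the FOB price and stays in the CIF price.
From FOB to CIF, the seller additionally bears: freight, insurance.
CIF price = 9741.24 + 8458.49 + 88.69 = 18288.42

CIF price: EUR 18288.42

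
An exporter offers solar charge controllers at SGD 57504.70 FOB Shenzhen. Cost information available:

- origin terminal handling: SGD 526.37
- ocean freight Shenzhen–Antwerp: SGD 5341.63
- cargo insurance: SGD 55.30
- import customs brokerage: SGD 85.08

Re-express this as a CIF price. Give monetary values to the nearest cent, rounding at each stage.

Not relevant to the conversion: origin terminal — on the seller under both FOB and CIF; already in the FOB price and stays in the CIF price. brokerage — on the buyer under both terms; not part of either seller's price.
From FOB to CIF, the seller additionally bears: freight, insurance.
CIF price = 57504.70 + 5341.63 + 55.30 = 62901.63

CIF price: SGD 62901.63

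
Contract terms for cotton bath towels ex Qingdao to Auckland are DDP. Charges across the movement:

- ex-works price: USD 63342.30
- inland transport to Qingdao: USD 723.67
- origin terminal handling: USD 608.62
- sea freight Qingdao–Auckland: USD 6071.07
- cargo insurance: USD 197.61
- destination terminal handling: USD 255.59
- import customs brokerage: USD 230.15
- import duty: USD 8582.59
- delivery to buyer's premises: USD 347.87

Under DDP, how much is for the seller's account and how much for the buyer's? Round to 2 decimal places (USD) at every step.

DDP: the seller bears all costs including import duty.
Seller's account: goods 63342.30 + inland to port 723.67 + origin terminal 608.62 + freight 6071.07 + insurance 197.61 + destination terminal 255.59 + brokerage 230.15 + duty 8582.59 + delivery 347.87 = 80359.47
Buyer's account: 0.00

Seller: USD 80359.47; buyer: USD 0.00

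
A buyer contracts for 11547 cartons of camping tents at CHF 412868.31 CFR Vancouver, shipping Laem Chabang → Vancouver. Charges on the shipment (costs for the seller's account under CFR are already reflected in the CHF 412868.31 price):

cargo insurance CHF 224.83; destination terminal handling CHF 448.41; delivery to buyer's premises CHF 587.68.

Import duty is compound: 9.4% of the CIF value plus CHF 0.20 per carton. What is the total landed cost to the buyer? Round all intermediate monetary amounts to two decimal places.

CFR: the seller pays costs through ocean freight to the destination port, but not insurance.
CIF value = CFR price + insurance = 412868.31 + 224.83 = 413093.14
Ad valorem component: 413093.14 × 9.4% = 38830.76
Specific component: 11547 × 0.20 = 2309.40
Import duty = 38830.76 + 2309.40 = 41140.16
Buyer bears: insurance 224.83 + destination terminal 448.41 + delivery 587.68 + duty 41140.16 = 42401.08
Landed cost = invoice 412868.31 + 42401.08 = 455269.39

Total landed cost: CHF 455269.39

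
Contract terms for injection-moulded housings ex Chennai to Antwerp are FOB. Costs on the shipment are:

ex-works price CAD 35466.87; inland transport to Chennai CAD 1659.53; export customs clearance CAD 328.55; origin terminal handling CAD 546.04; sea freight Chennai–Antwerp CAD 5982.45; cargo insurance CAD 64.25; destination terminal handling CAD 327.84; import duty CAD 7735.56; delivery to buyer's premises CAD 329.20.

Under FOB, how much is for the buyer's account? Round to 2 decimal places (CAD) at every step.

Buyer's account: CAD 14439.30

FOB: the seller bears costs until goods are on board at the origin port; the buyer bears freight, insurance and all costs thereafter.
Seller's account: goods 35466.87 + inland to port 1659.53 + export clearance 328.55 + origin terminal 546.04 = 38000.99
Buyer's account: freight 5982.45 + insurance 64.25 + destination terminal 327.84 + duty 7735.56 + delivery 329.20 = 14439.30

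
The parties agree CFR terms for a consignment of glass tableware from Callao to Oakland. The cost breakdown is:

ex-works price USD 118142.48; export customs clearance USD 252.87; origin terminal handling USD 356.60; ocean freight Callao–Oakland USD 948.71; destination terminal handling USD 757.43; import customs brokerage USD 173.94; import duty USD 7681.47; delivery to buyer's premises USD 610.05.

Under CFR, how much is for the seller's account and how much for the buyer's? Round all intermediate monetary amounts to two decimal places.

Seller: USD 119700.66; buyer: USD 9222.89

CFR: the seller pays costs through ocean freight to the destination port, but not insurance.
Seller's account: goods 118142.48 + export clearance 252.87 + origin terminal 356.60 + freight 948.71 = 119700.66
Buyer's account: destination terminal 757.43 + brokerage 173.94 + duty 7681.47 + delivery 610.05 = 9222.89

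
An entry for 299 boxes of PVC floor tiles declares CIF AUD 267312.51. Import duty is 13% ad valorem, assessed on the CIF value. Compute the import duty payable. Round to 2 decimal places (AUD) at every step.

Import duty = 267312.51 × 13% = 34750.63

Import duty: AUD 34750.63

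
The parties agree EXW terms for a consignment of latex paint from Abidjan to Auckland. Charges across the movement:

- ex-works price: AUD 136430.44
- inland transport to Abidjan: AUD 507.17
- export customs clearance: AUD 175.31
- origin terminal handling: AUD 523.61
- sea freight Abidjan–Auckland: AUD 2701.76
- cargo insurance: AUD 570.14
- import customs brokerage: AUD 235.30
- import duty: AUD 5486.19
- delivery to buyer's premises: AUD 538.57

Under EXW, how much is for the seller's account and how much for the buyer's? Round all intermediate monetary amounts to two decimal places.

Seller: AUD 136430.44; buyer: AUD 10738.05

EXW: the seller makes goods available at their premises; the buyer bears all onward costs.
Seller's account: goods 136430.44 = 136430.44
Buyer's account: inland to port 507.17 + export clearance 175.31 + origin terminal 523.61 + freight 2701.76 + insurance 570.14 + brokerage 235.30 + duty 5486.19 + delivery 538.57 = 10738.05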